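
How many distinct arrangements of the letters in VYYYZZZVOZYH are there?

Letters (H:1, O:1, V:2, Y:4, Z:4). Total letters: 12.
Permutations = 12!/(4! x 4! x 2!).

Final answer: 415800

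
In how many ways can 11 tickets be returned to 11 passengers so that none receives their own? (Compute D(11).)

Use the recurrence D(n) = (n-1)(D(n-1) + D(n-2)) with D(0)=1, D(1)=0.
D(2) = 1 x (0 + 1) = 1
D(3) = 2 x (1 + 0) = 2
D(4) = 3 x (2 + 1) = 9
D(5) = 4 x (9 + 2) = 44
D(6) = 5 x (44 + 9) = 265
D(7) = 6 x (265 + 44) = 1854
D(8) = 7 x (1854 + 265) = 14833
D(9) = 8 x (14833 + 1854) = 133496
D(10) = 9 x (133496 + 14833) = 1334961
D(11) = 10 x (D(10) + D(9)) = 10 x (1334961 + 133496)

Final answer: D(11) = 14684570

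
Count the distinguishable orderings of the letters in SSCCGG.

Letters (C:2, G:2, S:2). Total letters: 6.
Permutations = 6!/(2! x 2! x 2!).

Final answer: 90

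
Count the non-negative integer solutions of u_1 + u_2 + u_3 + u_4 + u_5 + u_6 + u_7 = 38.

Stars and bars with 38 stars and 6 bars:
C(38+7-1, 7-1) = C(44,6).

Final answer: C(44,6) = 7059052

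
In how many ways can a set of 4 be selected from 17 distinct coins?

C(17,4) = 17!/(4! x (17-4)!).

Final answer: C(17,4) = 2380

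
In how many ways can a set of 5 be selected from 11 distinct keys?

C(11,5) = 11!/(5! x 6!).

Final answer: \binom{11}{5} = 462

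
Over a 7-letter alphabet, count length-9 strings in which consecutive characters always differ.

First character: 7 choices. Each subsequent: 6 choices (must differ from the previous one).
Total: 7 x 6^8.

Final answer: 7 x 6^{8} = 11757312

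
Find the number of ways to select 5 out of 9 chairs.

C(9,5) = 9!/(5! x (9-5)!).

Final answer: C(9,5) = 126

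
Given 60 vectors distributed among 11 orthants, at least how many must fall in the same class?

By pigeonhole with 60 objects and 11 categories: ceiling(60/11).

Final answer: 6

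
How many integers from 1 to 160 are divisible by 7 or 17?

Multiples of 7: 22. Multiples of 17: 9. Of both (lcm=119): 1.
By inclusion-exclusion: 22 + 9 - 1.

Final answer: 30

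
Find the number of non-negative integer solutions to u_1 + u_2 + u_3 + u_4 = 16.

Stars and bars with 16 stars and 3 bars:
C(16+4-1, 4-1) = C(19,3).

Final answer: C(19,3) = 969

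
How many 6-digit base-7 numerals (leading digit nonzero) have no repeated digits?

The leading digit has 6 choices (anything but zero); the next has 6 (anything but the first), then 5, and so on, one fewer each time.
Total: 6 x 6 x 5 x 4 x 3 x 2.

Final answer: 4320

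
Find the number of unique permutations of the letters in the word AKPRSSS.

Letters (A:1, K:1, P:1, R:1, S:3). Total letters: 7.
Permutations = 7!/(3!).

Final answer: 840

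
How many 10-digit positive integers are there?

First digit: 9 choices (1-9). Each of the remaining 9 digits: 10 choices.
Total: 9 x 10^9.

Final answer: 9000000000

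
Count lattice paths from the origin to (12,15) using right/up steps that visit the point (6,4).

Paths (0,0)->(6,4): C(10,4) = 210.
Paths (6,4)->(12,15): C(17,11) = 12376.
By multiplication principle: 210 x 12376.

Final answer: 2598960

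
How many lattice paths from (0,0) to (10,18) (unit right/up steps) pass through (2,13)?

Paths (0,0)->(2,13): C(15,13) = 105.
Paths (2,13)->(10,18): C(13,5) = 1287.
By multiplication principle: 105 x 1287.

Final answer: 135135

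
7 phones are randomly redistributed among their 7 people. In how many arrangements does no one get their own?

Use the recurrence D(n) = (n-1)(D(n-1) + D(n-2)) with D(0)=1, D(1)=0.
D(2) = 1 x (0 + 1) = 1
D(3) = 2 x (1 + 0) = 2
D(4) = 3 x (2 + 1) = 9
D(5) = 4 x (9 + 2) = 44
D(6) = 5 x (44 + 9) = 265
D(7) = 6 x (D(6) + D(5)) = 6 x (265 + 44)

Final answer: D(7) = 1854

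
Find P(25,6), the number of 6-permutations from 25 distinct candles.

P(25,6) = 25!/(25-6)! = 25!/19!.

Final answer: P(25,6) = 127512000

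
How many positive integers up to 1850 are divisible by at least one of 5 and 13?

Multiples of 5: 370. Multiples of 13: 142. Of both (lcm=65): 28.
By inclusion-exclusion: 370 + 142 - 28.

Final answer: 484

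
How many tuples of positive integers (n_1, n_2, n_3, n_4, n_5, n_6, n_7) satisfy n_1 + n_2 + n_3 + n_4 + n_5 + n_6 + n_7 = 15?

Substitute n'_i = n_i - 1 (so n'_i >= 0). Then sum n'_i = 15 - 7 = 8.
Stars and bars: C(8+7-1, 7-1) = C(14,6).

Final answer: C(14,6) = 3003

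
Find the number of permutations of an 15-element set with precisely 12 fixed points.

Choose which 12 elements are fixed: C(15,12) = 455.
Derange the remaining 3 using D(j) = (j-1)(D(j-1) + D(j-2)), D(0)=1, D(1)=0: D(2)=1, D(3)=2.
Total: 455 x 2.

Final answer: C(15,12) D(3) = 910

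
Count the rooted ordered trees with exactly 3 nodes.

This is a standard Catalan-number count: the answer is C_n. Here n = 3 - 1 = 2.
C_n = (2n)!/(n!(n+1)!), so C_{2} = 4!/(2! x 3!) = C(4,2)/3 = 6/3.

Final answer: C_{2} = 2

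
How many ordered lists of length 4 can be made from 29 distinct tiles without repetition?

P(29,4) = 29!/(29-4)! = 29!/25!.

Final answer: P(29,4) = 570024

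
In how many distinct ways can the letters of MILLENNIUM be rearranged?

Letters (E:1, I:2, L:2, M:2, N:2, U:1). Total letters: 10.
Permutations = 10!/(2! x 2! x 2! x 2!).

Final answer: 226800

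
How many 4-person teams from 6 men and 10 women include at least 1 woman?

Sum over valid woman counts:
C(10,1)C(6,3) = 200
C(10,2)C(6,2) = 675
C(10,3)C(6,1) = 720
C(10,4)C(6,0) = 210
Total: 200 + 675 + 720 + 210.

Final answer: 1805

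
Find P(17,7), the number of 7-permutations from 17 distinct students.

P(17,7) = 17!/(17-7)! = 17!/10!.

Final answer: P(17,7) = 98017920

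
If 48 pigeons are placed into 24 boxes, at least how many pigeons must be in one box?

By the pigeonhole principle: ceiling(48/24).

Final answer: 2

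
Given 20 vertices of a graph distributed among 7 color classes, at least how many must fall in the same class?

By pigeonhole with 20 objects and 7 categories: ceiling(20/7).

Final answer: 3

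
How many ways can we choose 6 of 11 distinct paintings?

C(11,6) = 11!/(6! x (11-6)!).

Final answer: C(11,6) = 462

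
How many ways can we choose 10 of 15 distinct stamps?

C(15,10) = 15!/(10! x 5!).

Final answer: \binom{15}{10} = 3003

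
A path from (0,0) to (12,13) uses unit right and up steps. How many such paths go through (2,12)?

Paths (0,0)->(2,12): C(14,12) = 91.
Paths (2,12)->(12,13): C(11,1) = 11.
By multiplication principle: 91 x 11.

Final answer: 1001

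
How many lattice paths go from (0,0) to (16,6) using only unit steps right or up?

Each path has 16 right steps and 6 up steps in some order (22 steps total).
Choose which 6 of the 22 steps are up: C(22,6).

Final answer: C(22,6) = 74613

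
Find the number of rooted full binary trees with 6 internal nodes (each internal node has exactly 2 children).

This is counted by the nth Catalan number C_n. Here n = 6.
Using C_0 = 1 and C_(k+1) = C_k x 2(2k+1)/(k+2), build up term by term: C_1=1, C_2=2, C_3=5, C_4=14, C_5=42, C_6=132.

Final answer: C_{6} = 132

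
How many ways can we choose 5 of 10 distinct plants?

C(10,5) = 10!/(5! x 5!).

Final answer: \binom{10}{5} = 252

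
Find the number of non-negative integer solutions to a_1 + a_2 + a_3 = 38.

Stars and bars with 38 stars and 2 bars:
C(38+3-1, 3-1) = C(40,2).

Final answer: C(40,2) = 780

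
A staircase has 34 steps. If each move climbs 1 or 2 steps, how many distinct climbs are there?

Let f(n) count the ways. The last step is size 1 or 2, so f(n) = f(n-1) + f(n-2) with f(1)=1, f(2)=2.
Computing successive values: f(1)=1, f(2)=2, f(3)=3, f(4)=5, f(5)=8, f(6)=13, f(7)=21, f(8)=34, f(9)=55, f(10)=89, f(11)=144, f(12)=233, f(13)=377, f(14)=610, f(15)=987, f(16)=1597, f(17)=2584, f(18)=4181, f(19)=6765, f(20)=10946, f(21)=17711, f(22)=28657, f(23)=46368, f(24)=75025, f(25)=121393, f(26)=196418, f(27)=317811, f(28)=514229, f(29)=832040, f(30)=1346269, f(31)=2178309, f(32)=3524578, f(33)=5702887, f(34)=9227465.

Final answer: 9227465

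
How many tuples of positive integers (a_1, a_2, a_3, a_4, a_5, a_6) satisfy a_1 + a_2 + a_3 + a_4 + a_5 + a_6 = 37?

Substitute a'_i = a_i - 1 (so a'_i >= 0). Then sum a'_i = 37 - 6 = 31.
Stars and bars: C(31+6-1, 6-1) = C(36,5).

Final answer: C(36,5) = 376992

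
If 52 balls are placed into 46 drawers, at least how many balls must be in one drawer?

By the pigeonhole principle: ceiling(52/46).

Final answer: 2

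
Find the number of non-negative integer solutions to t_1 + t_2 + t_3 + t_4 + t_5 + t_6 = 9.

Stars and bars with 9 stars and 5 bars:
C(9+6-1, 6-1) = C(14,5).

Final answer: C(14,5) = 2002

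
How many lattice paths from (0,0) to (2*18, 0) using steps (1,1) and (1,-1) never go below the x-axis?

Total monotonic paths to (18,18): C(36,18) = 9075135300.
A path is bad iff it touches y = x + 1; reflecting its initial segment maps bad paths bijectively onto all paths to (17,19), of which there are C(36,19) = 8597496600.
Valid Dyck paths: 9075135300 - 8597496600.
(These counts are the Catalan numbers.)

Final answer: C_{18} = 477638700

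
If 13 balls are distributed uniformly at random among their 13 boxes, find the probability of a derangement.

Derangements satisfy D(n) = (n-1)(D(n-1) + D(n-2)), starting from D(0)=1, D(1)=0.
Building up: D(2)=1, D(3)=2, D(4)=9, D(5)=44, D(6)=265, D(7)=1854, D(8)=14833, D(9)=133496, D(10)=1334961, D(11)=14684570, D(12)=176214841, D(13)=2290792932.
Total arrangements: 13! = 6227020800.
Probability = D(13)/13! = 63633137/172972800.

Final answer: D(13)/13! = 2290792932/6227020800 = 0.367879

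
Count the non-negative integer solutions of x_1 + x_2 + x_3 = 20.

Stars and bars with 20 stars and 2 bars:
C(20+3-1, 3-1) = C(22,2).

Final answer: C(22,2) = 231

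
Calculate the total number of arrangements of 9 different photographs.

The number of ways to arrange 9 distinct objects is 9!.

Final answer: 9! = 362880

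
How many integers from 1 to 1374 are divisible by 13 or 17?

Multiples of 13: 105. Multiples of 17: 80. Of both (lcm=221): 6.
By inclusion-exclusion: 105 + 80 - 6.

Final answer: 179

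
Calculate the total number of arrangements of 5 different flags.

The number of ways to arrange 5 distinct objects is 5!.

Final answer: 5! = 120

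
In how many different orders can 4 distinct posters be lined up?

The number of ways to arrange 4 distinct objects is 4!.

Final answer: 4! = 24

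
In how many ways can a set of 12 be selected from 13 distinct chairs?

C(13,12) = 13!/(12! x 1!).

Final answer: \binom{13}{12} = 13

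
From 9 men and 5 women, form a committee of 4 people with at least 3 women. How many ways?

Sum over valid woman counts:
C(5,3)C(9,1) = 90
C(5,4)C(9,0) = 5
Total: 90 + 5.

Final answer: 95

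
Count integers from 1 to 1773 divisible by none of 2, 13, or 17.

|div by 2|=886, |div by 13|=136, |div by 17|=104.
|div by 2&13|=68, |div by 2&17|=52, |div by 13&17|=8, |div by all|=4.
By inclusion-exclusion, divisible by at least one: 886+136+104-68-52-8+4 = 1002.
Not divisible by any: 1773 - 1002.

Final answer: 771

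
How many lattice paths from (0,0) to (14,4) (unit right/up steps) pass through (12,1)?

Paths (0,0)->(12,1): C(13,1) = 13.
Paths (12,1)->(14,4): C(5,3) = 10.
By multiplication principle: 13 x 10.

Final answer: 130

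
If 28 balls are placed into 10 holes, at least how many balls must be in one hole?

By the pigeonhole principle: ceiling(28/10).

Final answer: 3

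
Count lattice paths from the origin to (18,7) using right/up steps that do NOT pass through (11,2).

Total paths to (18,7): C(25,7) = 480700.
Paths through (11,2): C(13,2) x C(12,5) = 61776.
Avoiding (11,2): 480700 - 61776.

Final answer: 418924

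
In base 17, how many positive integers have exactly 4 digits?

Leading digit: 16 options (nonzero). Other 3 digit(s): 17 options each.
Total: 16 x 17^3.

Final answer: 78608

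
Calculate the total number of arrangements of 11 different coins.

The number of ways to arrange 11 distinct objects is 11!.

Final answer: 11! = 39916800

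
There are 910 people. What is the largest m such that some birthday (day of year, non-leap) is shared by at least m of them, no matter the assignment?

There are 365 possible values for birthday (day of year, non-leap). With 910 people and 365 categories, by pigeonhole: ceiling(910/365).

Final answer: 3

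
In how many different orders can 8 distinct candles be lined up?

The number of ways to arrange 8 distinct objects is 8!.

Final answer: 8! = 40320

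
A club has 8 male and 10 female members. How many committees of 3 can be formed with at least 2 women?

Sum over valid woman counts:
C(10,2)C(8,1) = 360
C(10,3)C(8,0) = 120
Total: 360 + 120.

Final answer: 480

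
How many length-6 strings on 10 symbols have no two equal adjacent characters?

First character: 10 choices. Each subsequent: 9 choices (must differ from the previous one).
Total: 10 x 9^5.

Final answer: 10 x 9^{5} = 590490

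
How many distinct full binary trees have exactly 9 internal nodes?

The structures are counted by the Catalan number C_n. Here n = 9.
C_n = (2n)!/(n!(n+1)!), so C_{9} = 18!/(9! x 10!) = C(18,9)/10 = 48620/10.

Final answer: C_{9} = 4862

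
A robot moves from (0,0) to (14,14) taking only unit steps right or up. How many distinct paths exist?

Each path has 14 right steps and 14 up steps in some order (28 steps total).
Choose which 14 of the 28 steps are up: C(28,14).

Final answer: C(28,14) = 40116600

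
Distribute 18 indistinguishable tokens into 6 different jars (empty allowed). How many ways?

Stars and bars: C(n+k-1, k-1) = C(23,5).

Final answer: C(23,5) = 33649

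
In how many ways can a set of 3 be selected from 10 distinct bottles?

C(10,3) = 10!/(3! x 7!).

Final answer: \binom{10}{3} = 120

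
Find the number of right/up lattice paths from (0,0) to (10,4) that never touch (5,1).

Total paths to (10,4): C(14,4) = 1001.
Paths through (5,1): C(6,1) x C(8,3) = 336.
Avoiding (5,1): 1001 - 336.

Final answer: 665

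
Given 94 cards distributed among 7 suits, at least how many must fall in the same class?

By pigeonhole with 94 objects and 7 categories: ceiling(94/7).

Final answer: 14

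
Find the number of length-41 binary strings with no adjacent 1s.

Let a(n) count valid strings. If the last bit is 0 the prefix is any valid string of length n-1; if it is 1 the string must end in 01 with a valid prefix of length n-2. So a(n) = a(n-1) + a(n-2), a(1)=2, a(2)=3.
Iterating the recurrence: a(1)=2, a(2)=3, a(3)=5, a(4)=8, a(5)=13, a(6)=21, a(7)=34, a(8)=55, a(9)=89, a(10)=144, a(11)=233, a(12)=377, a(13)=610, a(14)=987, a(15)=1597, a(16)=2584, a(17)=4181, a(18)=6765, a(19)=10946, a(20)=17711, a(21)=28657, a(22)=46368, a(23)=75025, a(24)=121393, a(25)=196418, a(26)=317811, a(27)=514229, a(28)=832040, a(29)=1346269, a(30)=2178309, a(31)=3524578, a(32)=5702887, a(33)=9227465, a(34)=14930352, a(35)=24157817, a(36)=39088169, a(37)=63245986, a(38)=102334155, a(39)=165580141, a(40)=267914296, a(41)=433494437.

Final answer: 433494437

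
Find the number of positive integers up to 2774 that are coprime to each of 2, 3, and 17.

|div by 2|=1387, |div by 3|=924, |div by 17|=163.
|div by 2&3|=462, |div by 2&17|=81, |div by 3&17|=54, |div by all|=27.
By inclusion-exclusion, divisible by at least one: 1387+924+163-462-81-54+27 = 1904.
Not divisible by any: 2774 - 1904.

Final answer: 870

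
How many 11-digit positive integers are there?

First digit: 9 choices (1-9). Each of the remaining 10 digits: 10 choices.
Total: 9 x 10^10.

Final answer: 90000000000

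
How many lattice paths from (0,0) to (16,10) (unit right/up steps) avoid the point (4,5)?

Total paths to (16,10): C(26,10) = 5311735.
Paths through (4,5): C(9,5) x C(17,5) = 779688.
Avoiding (4,5): 5311735 - 779688.

Final answer: 4532047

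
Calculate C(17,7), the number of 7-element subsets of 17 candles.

C(17,7) = 17!/(7! x (17-7)!).

Final answer: C(17,7) = 19448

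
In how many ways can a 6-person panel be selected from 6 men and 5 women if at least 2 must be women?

Sum over valid woman counts:
C(5,2)C(6,4) = 150
C(5,3)C(6,3) = 200
C(5,4)C(6,2) = 75
C(5,5)C(6,1) = 6
Total: 150 + 200 + 75 + 6.

Final answer: 431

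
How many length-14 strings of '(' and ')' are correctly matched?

This is counted by the nth Catalan number C_n. Here n = 7 (pairs).
C_n = C(2n,n) - C(2n,n+1), so C_{7} = C(14,7) - C(14,8) = 3432 - 3003.

Final answer: C_{7} = 429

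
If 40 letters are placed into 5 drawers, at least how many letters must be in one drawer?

By the pigeonhole principle: ceiling(40/5).

Final answer: 8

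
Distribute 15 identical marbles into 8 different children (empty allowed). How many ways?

Stars and bars: C(n+k-1, k-1) = C(22,7).

Final answer: C(22,7) = 170544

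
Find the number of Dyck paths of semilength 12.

Total monotonic paths to (12,12): C(24,12) = 2704156.
Reflecting each bad path at its first crossing gives a bijection with paths to (11,13): C(24,13) = 2496144.
Valid Dyck paths: 2704156 - 2496144.
(Equivalently, C_{12} = C(24,12)/13 = 2704156/13.)

Final answer: C_{12} = 208012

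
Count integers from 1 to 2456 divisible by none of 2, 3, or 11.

|div by 2|=1228, |div by 3|=818, |div by 11|=223.
|div by 2&3|=409, |div by 2&11|=111, |div by 3&11|=74, |div by all|=37.
By inclusion-exclusion, divisible by at least one: 1228+818+223-409-111-74+37 = 1712.
Not divisible by any: 2456 - 1712.

Final answer: 744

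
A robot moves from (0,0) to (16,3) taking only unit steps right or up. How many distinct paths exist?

Each path has 16 right steps and 3 up steps in some order (19 steps total).
Choose which 3 of the 19 steps are up: C(19,3).

Final answer: C(19,3) = 969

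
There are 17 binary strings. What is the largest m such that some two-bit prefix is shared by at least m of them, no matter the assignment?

There are 4 possible values for two-bit prefix. With 17 binary strings and 4 categories, by pigeonhole: ceiling(17/4).

Final answer: 5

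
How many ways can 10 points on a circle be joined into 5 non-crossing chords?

This is counted by the nth Catalan number C_n. Here n = 10/2 = 5.
C_n = C(2n,n)/(n+1), so C_{5} = C(10,5)/6 = 252/6.

Final answer: C_{5} = 42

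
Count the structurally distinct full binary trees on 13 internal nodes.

The structures are counted by the Catalan number C_n. Here n = 13.
Using C_0 = 1 and C_(k+1) = C_k x 2(2k+1)/(k+2), build up term by term: C_1=1, C_2=2, C_3=5, C_4=14, C_5=42, C_6=132, C_7=429, C_8=1430, C_9=4862, C_10=16796, C_11=58786, C_12=208012, C_13=742900.

Final answer: C_{13} = 742900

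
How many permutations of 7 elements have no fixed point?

Use the recurrence D(n) = (n-1)(D(n-1) + D(n-2)) with D(0)=1, D(1)=0.
D(2) = 1 x (0 + 1) = 1
D(3) = 2 x (1 + 0) = 2
D(4) = 3 x (2 + 1) = 9
D(5) = 4 x (9 + 2) = 44
D(6) = 5 x (44 + 9) = 265
D(7) = 6 x (D(6) + D(5)) = 6 x (265 + 44)

Final answer: D(7) = 1854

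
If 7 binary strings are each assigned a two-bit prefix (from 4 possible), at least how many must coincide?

There are 4 possible values for two-bit prefix. With 7 binary strings and 4 categories, by pigeonhole: ceiling(7/4).

Final answer: 2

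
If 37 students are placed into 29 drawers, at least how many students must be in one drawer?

By the pigeonhole principle: ceiling(37/29).

Final answer: 2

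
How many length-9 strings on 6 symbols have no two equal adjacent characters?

Let g(n) count such strings. g(1) = 6, and each valid string of length n-1 extends in 5 ways (any symbol but the last), so g(n) = 5 g(n-1).
Total: g(9) = 6 x 5^8.

Final answer: 6 x 5^{8} = 2343750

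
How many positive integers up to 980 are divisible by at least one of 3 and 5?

Multiples of 3: 326. Multiples of 5: 196. Of both (lcm=15): 65.
By inclusion-exclusion: 326 + 196 - 65.

Final answer: 457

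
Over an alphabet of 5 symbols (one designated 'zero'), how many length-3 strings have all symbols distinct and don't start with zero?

The leading digit has 4 choices (anything but zero); the next has 4 (anything but the first), then 3, and so on, one fewer each time.
Total: 4 x 4 x 3.

Final answer: 48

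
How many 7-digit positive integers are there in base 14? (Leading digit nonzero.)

These are the integers in [14^6, 14^7), so the count is 14^7 - 14^6 = 13 x 14^6.

Final answer: 97883968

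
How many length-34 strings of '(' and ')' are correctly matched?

This is counted by the nth Catalan number C_n. Here n = 17 (pairs).
Using C_0 = 1 and C_(k+1) = C_k x 2(2k+1)/(k+2), build up term by term: C_1=1, C_2=2, C_3=5, C_4=14, C_5=42, C_6=132, C_7=429, C_8=1430, C_9=4862, C_10=16796, C_11=58786, C_12=208012, C_13=742900, C_14=2674440, C_15=9694845, C_16=35357670, C_17=129644790.

Final answer: C_{17} = 129644790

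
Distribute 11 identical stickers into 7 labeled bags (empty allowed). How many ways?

Stars and bars: C(n+k-1, k-1) = C(17,6).

Final answer: C(17,6) = 12376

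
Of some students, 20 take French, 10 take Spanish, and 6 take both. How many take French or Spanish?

|A union B| = |A| + |B| - |A intersect B| = 20 + 10 - 6.

Final answer: 24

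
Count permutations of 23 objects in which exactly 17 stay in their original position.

Choose which 17 elements are fixed: C(23,17) = 100947.
Derange the remaining 6 using D(j) = (j-1)(D(j-1) + D(j-2)), D(0)=1, D(1)=0: D(2)=1, D(3)=2, D(4)=9, D(5)=44, D(6)=265.
Total: 100947 x 265.

Final answer: C(23,17) D(6) = 26750955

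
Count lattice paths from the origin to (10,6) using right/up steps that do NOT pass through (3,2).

Total paths to (10,6): C(16,6) = 8008.
Paths through (3,2): C(5,2) x C(11,4) = 3300.
Avoiding (3,2): 8008 - 3300.

Final answer: 4708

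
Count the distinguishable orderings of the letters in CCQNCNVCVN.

Letters (C:4, N:3, Q:1, V:2). Total letters: 10.
Permutations = 10!/(4! x 3! x 2!).

Final answer: 12600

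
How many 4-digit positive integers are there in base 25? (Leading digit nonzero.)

In base 25, the leading digit has 24 choices (1..24); each of the remaining 3 digits has 25 choices.
Total: 24 x 25^3.

Final answer: 375000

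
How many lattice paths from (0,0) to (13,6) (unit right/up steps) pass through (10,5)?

Paths (0,0)->(10,5): C(15,5) = 3003.
Paths (10,5)->(13,6): C(4,1) = 4.
By multiplication principle: 3003 x 4.

Final answer: 12012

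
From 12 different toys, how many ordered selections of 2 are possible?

P(12,2) = 12!/(12-2)! = 12!/10!.

Final answer: P(12,2) = 132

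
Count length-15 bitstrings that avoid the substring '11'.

Classify by the final bit: ...0 gives a(n-1) strings, ...01 gives a(n-2) strings. Thus a(n) = a(n-1) + a(n-2) with a(1)=2, a(2)=3.
Computing successive values: a(1)=2, a(2)=3, a(3)=5, a(4)=8, a(5)=13, a(6)=21, a(7)=34, a(8)=55, a(9)=89, a(10)=144, a(11)=233, a(12)=377, a(13)=610, a(14)=987, a(15)=1597.

Final answer: 1597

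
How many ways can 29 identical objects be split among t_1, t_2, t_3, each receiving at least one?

Substitute t'_i = t_i - 1 (so t'_i >= 0). Then sum t'_i = 29 - 3 = 26.
Stars and bars: C(26+3-1, 3-1) = C(28,2).

Final answer: C(28,2) = 378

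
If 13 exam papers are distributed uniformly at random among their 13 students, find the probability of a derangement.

Use the recurrence D(n) = (n-1)(D(n-1) + D(n-2)) with D(0)=1, D(1)=0.
Building up: D(2)=1, D(3)=2, D(4)=9, D(5)=44, D(6)=265, D(7)=1854, D(8)=14833, D(9)=133496, D(10)=1334961, D(11)=14684570, D(12)=176214841, D(13)=2290792932.
Total arrangements: 13! = 6227020800.
Probability = D(13)/13! = 63633137/172972800.

Final answer: D(13)/13! = 2290792932/6227020800 = 0.367879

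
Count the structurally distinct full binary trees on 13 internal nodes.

The structures are counted by the Catalan number C_n. Here n = 13.
C_n = (2n)!/(n!(n+1)!), so C_{13} = 26!/(13! x 14!) = C(26,13)/14 = 10400600/14.

Final answer: C_{13} = 742900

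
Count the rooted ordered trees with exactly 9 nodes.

This is a standard Catalan-number count: the answer is C_n. Here n = 9 - 1 = 8.
C_n = (2n)!/(n!(n+1)!), so C_{8} = 16!/(8! x 9!) = C(16,8)/9 = 12870/9.

Final answer: C_{8} = 1430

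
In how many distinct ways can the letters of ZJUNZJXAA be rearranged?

Letters (A:2, J:2, N:1, U:1, X:1, Z:2). Total letters: 9.
Permutations = 9!/(2! x 2! x 2!).

Final answer: 45360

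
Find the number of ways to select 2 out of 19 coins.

C(19,2) = 19!/(2! x (19-2)!).

Final answer: C(19,2) = 171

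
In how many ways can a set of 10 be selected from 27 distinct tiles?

C(27,10) = 27!/(10! x 17!).

Final answer: \binom{27}{10} = 8436285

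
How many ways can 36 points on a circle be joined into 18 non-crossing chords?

This is a standard Catalan-number count: the answer is C_n. Here n = 36/2 = 18.
C_n = C(2n,n)/(n+1), so C_{18} = C(36,18)/19 = 9075135300/19.

Final answer: C_{18} = 477638700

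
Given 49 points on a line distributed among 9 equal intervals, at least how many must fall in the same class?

By pigeonhole with 49 objects and 9 categories: ceiling(49/9).

Final answer: 6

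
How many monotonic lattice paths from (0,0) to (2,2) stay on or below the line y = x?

Total monotonic paths to (2,2): C(4,2) = 6.
By the reflection principle, paths that go above the diagonal number C(4,3) = 4.
Valid Dyck paths: 6 - 4.
(These counts are the Catalan numbers.)

Final answer: C_{2} = 2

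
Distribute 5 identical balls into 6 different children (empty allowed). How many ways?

Stars and bars: C(n+k-1, k-1) = C(10,5).

Final answer: C(10,5) = 252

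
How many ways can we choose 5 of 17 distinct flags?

C(17,5) = 17!/(5! x (17-5)!).

Final answer: C(17,5) = 6188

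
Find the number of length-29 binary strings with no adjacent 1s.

Let a(n) count valid strings. If the last bit is 0 the prefix is any valid string of length n-1; if it is 1 the string must end in 01 with a valid prefix of length n-2. So a(n) = a(n-1) + a(n-2), a(1)=2, a(2)=3.
Building up term by term: a(1)=2, a(2)=3, a(3)=5, a(4)=8, a(5)=13, a(6)=21, a(7)=34, a(8)=55, a(9)=89, a(10)=144, a(11)=233, a(12)=377, a(13)=610, a(14)=987, a(15)=1597, a(16)=2584, a(17)=4181, a(18)=6765, a(19)=10946, a(20)=17711, a(21)=28657, a(22)=46368, a(23)=75025, a(24)=121393, a(25)=196418, a(26)=317811, a(27)=514229, a(28)=832040, a(29)=1346269.

Final answer: 1346269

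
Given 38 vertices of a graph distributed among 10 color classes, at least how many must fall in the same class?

By pigeonhole with 38 objects and 10 categories: ceiling(38/10).

Final answer: 4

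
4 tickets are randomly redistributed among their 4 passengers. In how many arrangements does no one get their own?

Derangements satisfy D(n) = (n-1)(D(n-1) + D(n-2)), starting from D(0)=1, D(1)=0.
D(2) = 1 x (0 + 1) = 1
D(3) = 2 x (1 + 0) = 2
D(4) = 3 x (D(3) + D(2)) = 3 x (2 + 1)

Final answer: D(4) = 9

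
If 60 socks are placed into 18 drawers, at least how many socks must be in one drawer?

By the pigeonhole principle: ceiling(60/18).

Final answer: 4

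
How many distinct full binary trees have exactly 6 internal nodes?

This is counted by the nth Catalan number C_n. Here n = 6.
C_n = (2n)!/(n!(n+1)!), so C_{6} = 12!/(6! x 7!) = C(12,6)/7 = 924/7.

Final answer: C_{6} = 132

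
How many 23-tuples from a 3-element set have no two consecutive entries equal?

Let g(n) count such strings. g(1) = 3, and each valid string of length n-1 extends in 2 ways (any symbol but the last), so g(n) = 2 g(n-1).
Total: g(23) = 3 x 2^22.

Final answer: 3 x 2^{22} = 12582912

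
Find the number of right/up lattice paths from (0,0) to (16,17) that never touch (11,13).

Total paths to (16,17): C(33,17) = 1166803110.
Paths through (11,13): C(24,13) x C(9,4) = 314514144.
Avoiding (11,13): 1166803110 - 314514144.

Final answer: 852288966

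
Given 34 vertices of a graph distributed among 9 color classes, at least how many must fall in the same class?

By pigeonhole with 34 objects and 9 categories: ceiling(34/9).

Final answer: 4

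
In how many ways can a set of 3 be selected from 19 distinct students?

C(19,3) = 19!/(3! x (19-3)!).

Final answer: C(19,3) = 969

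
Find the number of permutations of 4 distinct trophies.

The number of ways to arrange 4 distinct objects is 4!.

Final answer: 4! = 24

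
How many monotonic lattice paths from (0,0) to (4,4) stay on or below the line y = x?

Total monotonic paths to (4,4): C(8,4) = 70.
By the reflection principle, paths that go above the diagonal number C(8,5) = 56.
Valid Dyck paths: 70 - 56.
(This is the Catalan number C_{4}.)

Final answer: C_{4} = 14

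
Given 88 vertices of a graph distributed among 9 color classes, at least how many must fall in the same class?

By pigeonhole with 88 objects and 9 categories: ceiling(88/9).

Final answer: 10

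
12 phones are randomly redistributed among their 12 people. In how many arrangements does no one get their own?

D(n) = (n-1)(D(n-1) + D(n-2)), D(0)=1, D(1)=0.
D(2) = 1 x (0 + 1) = 1
D(3) = 2 x (1 + 0) = 2
D(4) = 3 x (2 + 1) = 9
D(5) = 4 x (9 + 2) = 44
D(6) = 5 x (44 + 9) = 265
D(7) = 6 x (265 + 44) = 1854
D(8) = 7 x (1854 + 265) = 14833
D(9) = 8 x (14833 + 1854) = 133496
D(10) = 9 x (133496 + 14833) = 1334961
D(11) = 10 x (1334961 + 133496) = 14684570
D(12) = 11 x (D(11) + D(10)) = 11 x (14684570 + 1334961)

Final answer: D(12) = 176214841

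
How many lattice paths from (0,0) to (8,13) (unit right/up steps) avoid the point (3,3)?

Total paths to (8,13): C(21,13) = 203490.
Paths through (3,3): C(6,3) x C(15,10) = 60060.
Avoiding (3,3): 203490 - 60060.

Final answer: 143430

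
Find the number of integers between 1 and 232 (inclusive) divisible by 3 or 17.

Multiples of 3: 77. Multiples of 17: 13. Of both (lcm=51): 4.
By inclusion-exclusion: 77 + 13 - 4.

Final answer: 86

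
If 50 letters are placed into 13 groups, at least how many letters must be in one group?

By the pigeonhole principle: ceiling(50/13).

Final answer: 4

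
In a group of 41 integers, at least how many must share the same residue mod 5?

There are 5 possible values for residue mod 5. With 41 integers and 5 categories, by pigeonhole: ceiling(41/5).

Final answer: 9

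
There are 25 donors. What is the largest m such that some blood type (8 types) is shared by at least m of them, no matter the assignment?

There are 8 possible values for blood type (8 types). With 25 donors and 8 categories, by pigeonhole: ceiling(25/8).

Final answer: 4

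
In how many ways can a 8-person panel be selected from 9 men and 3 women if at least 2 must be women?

Sum over valid woman counts:
C(3,2)C(9,6) = 252
C(3,3)C(9,5) = 126
Total: 252 + 126.

Final answer: 378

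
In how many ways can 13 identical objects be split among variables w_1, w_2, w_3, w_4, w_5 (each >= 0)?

Stars and bars with 13 stars and 4 bars:
C(13+5-1, 5-1) = C(17,4).

Final answer: C(17,4) = 2380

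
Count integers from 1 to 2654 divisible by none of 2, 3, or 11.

|div by 2|=1327, |div by 3|=884, |div by 11|=241.
|div by 2&3|=442, |div by 2&11|=120, |div by 3&11|=80, |div by all|=40.
By inclusion-exclusion, divisible by at least one: 1327+884+241-442-120-80+40 = 1850.
Not divisible by any: 2654 - 1850.

Final answer: 804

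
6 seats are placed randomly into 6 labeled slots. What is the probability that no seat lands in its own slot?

Derangements satisfy D(n) = (n-1)(D(n-1) + D(n-2)), starting from D(0)=1, D(1)=0.
Building up: D(2)=1, D(3)=2, D(4)=9, D(5)=44, D(6)=265.
Total arrangements: 6! = 720.
Probability = D(6)/6! = 53/144.

Final answer: D(6)/6! = 265/720 = 0.368056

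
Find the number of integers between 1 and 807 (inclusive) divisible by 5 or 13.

Multiples of 5: 161. Multiples of 13: 62. Of both (lcm=65): 12.
By inclusion-exclusion: 161 + 62 - 12.

Final answer: 211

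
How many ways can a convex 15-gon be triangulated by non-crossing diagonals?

The structures are counted by the Catalan number C_n. Here n = 15 - 2 = 13.
Using C_0 = 1 and C_(k+1) = C_k x 2(2k+1)/(k+2), build up term by term: C_1=1, C_2=2, C_3=5, C_4=14, C_5=42, C_6=132, C_7=429, C_8=1430, C_9=4862, C_10=16796, C_11=58786, C_12=208012, C_13=742900.

Final answer: C_{13} = 742900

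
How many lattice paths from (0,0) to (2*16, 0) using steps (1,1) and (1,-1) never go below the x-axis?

Total monotonic paths to (16,16): C(32,16) = 601080390.
By the reflection principle, paths that go above the diagonal number C(32,17) = 565722720.
Valid Dyck paths: 601080390 - 565722720.
(Equivalently, C_{16} = C(32,16)/17 = 601080390/17.)

Final answer: C_{16} = 35357670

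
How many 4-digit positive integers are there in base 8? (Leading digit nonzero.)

Leading digit: 7 options (nonzero). Other 3 digit(s): 8 options each.
Total: 7 x 8^3.

Final answer: 3584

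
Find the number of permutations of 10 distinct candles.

The number of ways to arrange 10 distinct objects is 10!.

Final answer: 10! = 3628800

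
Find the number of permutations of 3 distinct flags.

The number of ways to arrange 3 distinct objects is 3!.

Final answer: 3! = 6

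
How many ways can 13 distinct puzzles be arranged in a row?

The number of ways to arrange 13 distinct objects is 13!.

Final answer: 13! = 6227020800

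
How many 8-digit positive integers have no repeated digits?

First digit: 9 (not 0). Second: 9 (not first). Third: 8, etc.
Total: 9 x 9 x 8 x 7 x 6 x 5 x 4 x 3.

Final answer: 1632960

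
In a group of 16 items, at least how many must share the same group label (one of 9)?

There are 9 possible values for group label (one of 9). With 16 items and 9 categories, by pigeonhole: ceiling(16/9).

Final answer: 2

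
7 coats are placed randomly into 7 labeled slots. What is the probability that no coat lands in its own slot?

D(n) = (n-1)(D(n-1) + D(n-2)), D(0)=1, D(1)=0.
Building up: D(2)=1, D(3)=2, D(4)=9, D(5)=44, D(6)=265, D(7)=1854.
Total arrangements: 7! = 5040.
Probability = D(7)/7! = 103/280.

Final answer: D(7)/7! = 1854/5040 = 0.367857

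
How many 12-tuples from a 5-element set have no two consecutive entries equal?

Let g(n) count such strings. g(1) = 5, and each valid string of length n-1 extends in 4 ways (any symbol but the last), so g(n) = 4 g(n-1).
Total: g(12) = 5 x 4^11.

Final answer: 5 x 4^{11} = 20971520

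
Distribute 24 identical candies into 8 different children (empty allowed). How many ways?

Stars and bars: C(n+k-1, k-1) = C(31,7).

Final answer: C(31,7) = 2629575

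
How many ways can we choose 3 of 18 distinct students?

C(18,3) = 18!/(3! x (18-3)!).

Final answer: C(18,3) = 816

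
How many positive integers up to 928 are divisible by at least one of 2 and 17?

Multiples of 2: 464. Multiples of 17: 54. Of both (lcm=34): 27.
By inclusion-exclusion: 464 + 54 - 27.

Final answer: 491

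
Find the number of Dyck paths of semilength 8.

Total monotonic paths to (8,8): C(16,8) = 12870.
Paths that cross above y=x (reflection bijection): C(16,9) = 11440.
Valid Dyck paths: 12870 - 11440.
(These counts are the Catalan numbers.)

Final answer: C_{8} = 1430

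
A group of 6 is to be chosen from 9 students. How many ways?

C(9,6) = 9!/(6! x (9-6)!).

Final answer: C(9,6) = 84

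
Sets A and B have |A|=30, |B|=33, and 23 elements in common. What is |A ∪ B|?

|A union B| = |A| + |B| - |A intersect B| = 30 + 33 - 23.

Final answer: 40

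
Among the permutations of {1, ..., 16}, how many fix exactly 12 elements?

Choose which 12 elements are fixed: C(16,12) = 1820.
Derange the remaining 4 using D(j) = (j-1)(D(j-1) + D(j-2)), D(0)=1, D(1)=0: D(2)=1, D(3)=2, D(4)=9.
Total: 1820 x 9.

Final answer: C(16,12) D(4) = 16380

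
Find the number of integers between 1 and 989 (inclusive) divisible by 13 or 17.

Multiples of 13: 76. Multiples of 17: 58. Of both (lcm=221): 4.
By inclusion-exclusion: 76 + 58 - 4.

Final answer: 130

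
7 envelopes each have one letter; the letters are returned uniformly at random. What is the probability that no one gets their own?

Use the recurrence D(n) = (n-1)(D(n-1) + D(n-2)) with D(0)=1, D(1)=0.
Building up: D(2)=1, D(3)=2, D(4)=9, D(5)=44, D(6)=265, D(7)=1854.
Total arrangements: 7! = 5040.
Probability = D(7)/7! = 103/280.

Final answer: D(7)/7! = 1854/5040 = 0.367857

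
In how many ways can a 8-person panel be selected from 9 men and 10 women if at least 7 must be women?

Sum over valid woman counts:
C(10,7)C(9,1) = 1080
C(10,8)C(9,0) = 45
Total: 1080 + 45.

Final answer: 1125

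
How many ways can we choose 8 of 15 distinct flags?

C(15,8) = 15!/(8! x (15-8)!).

Final answer: C(15,8) = 6435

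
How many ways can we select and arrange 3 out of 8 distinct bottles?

P(8,3) = 8!/(8-3)! = 8!/5!.

Final answer: P(8,3) = 336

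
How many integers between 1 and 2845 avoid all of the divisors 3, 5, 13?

|div by 3|=948, |div by 5|=569, |div by 13|=218.
|div by 3&5|=189, |div by 3&13|=72, |div by 5&13|=43, |div by all|=14.
By inclusion-exclusion, divisible by at least one: 948+569+218-189-72-43+14 = 1445.
Not divisible by any: 2845 - 1445.

Final answer: 1400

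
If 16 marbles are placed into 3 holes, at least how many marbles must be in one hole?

By the pigeonhole principle: ceiling(16/3).

Final answer: 6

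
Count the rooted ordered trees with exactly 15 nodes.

This is counted by the nth Catalan number C_n. Here n = 15 - 1 = 14.
C_n = C(2n,n)/(n+1), so C_{14} = C(28,14)/15 = 40116600/15.

Final answer: C_{14} = 2674440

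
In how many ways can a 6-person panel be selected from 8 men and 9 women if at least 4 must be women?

Sum over valid woman counts:
C(9,4)C(8,2) = 3528
C(9,5)C(8,1) = 1008
C(9,6)C(8,0) = 84
Total: 3528 + 1008 + 84.

Final answer: 4620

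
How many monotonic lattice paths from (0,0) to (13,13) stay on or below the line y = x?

Total monotonic paths to (13,13): C(26,13) = 10400600.
By the reflection principle, paths that go above the diagonal number C(26,14) = 9657700.
Valid Dyck paths: 10400600 - 9657700.
(This is the Catalan number C_{13}.)

Final answer: C_{13} = 742900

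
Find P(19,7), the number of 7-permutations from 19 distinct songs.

P(19,7) = 19!/(19-7)! = 19!/12!.

Final answer: P(19,7) = 253955520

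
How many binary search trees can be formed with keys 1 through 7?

The structures are counted by the Catalan number C_n. Here n = 7.
C_n = C(2n,n)/(n+1), so C_{7} = C(14,7)/8 = 3432/8.

Final answer: C_{7} = 429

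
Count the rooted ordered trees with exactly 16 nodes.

This is counted by the nth Catalan number C_n. Here n = 16 - 1 = 15.
Using C_0 = 1 and C_(k+1) = C_k x 2(2k+1)/(k+2), build up term by term: C_1=1, C_2=2, C_3=5, C_4=14, C_5=42, C_6=132, C_7=429, C_8=1430, C_9=4862, C_10=16796, C_11=58786, C_12=208012, C_13=742900, C_14=2674440, C_15=9694845.

Final answer: C_{15} = 9694845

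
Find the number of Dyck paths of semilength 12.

Total monotonic paths to (12,12): C(24,12) = 2704156.
By the reflection principle, paths that go above the diagonal number C(24,13) = 2496144.
Valid Dyck paths: 2704156 - 2496144.
(These counts are the Catalan numbers.)

Final answer: C_{12} = 208012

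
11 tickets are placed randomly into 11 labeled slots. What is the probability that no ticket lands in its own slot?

Use the recurrence D(n) = (n-1)(D(n-1) + D(n-2)) with D(0)=1, D(1)=0.
Building up: D(2)=1, D(3)=2, D(4)=9, D(5)=44, D(6)=265, D(7)=1854, D(8)=14833, D(9)=133496, D(10)=1334961, D(11)=14684570.
Total arrangements: 11! = 39916800.
Probability = D(11)/11! = 1468457/3991680.

Final answer: D(11)/11! = 14684570/39916800 = 0.367879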